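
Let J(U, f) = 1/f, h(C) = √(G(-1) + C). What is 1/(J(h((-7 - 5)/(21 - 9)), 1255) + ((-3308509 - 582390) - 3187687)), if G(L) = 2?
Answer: -1255/8883625429 ≈ -1.4127e-7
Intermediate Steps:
h(C) = √(2 + C)
1/(J(h((-7 - 5)/(21 - 9)), 1255) + ((-3308509 - 582390) - 3187687)) = 1/(1/1255 + ((-3308509 - 582390) - 3187687)) = 1/(1/1255 + (-3890899 - 3187687)) = 1/(1/1255 - 7078586) = 1/(-8883625429/1255) = -1255/8883625429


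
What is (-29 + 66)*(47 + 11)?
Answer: 2146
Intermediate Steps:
(-29 + 66)*(47 + 11) = 37*58 = 2146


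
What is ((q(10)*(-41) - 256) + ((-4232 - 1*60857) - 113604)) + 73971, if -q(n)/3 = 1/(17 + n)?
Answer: -944761/9 ≈ -1.0497e+5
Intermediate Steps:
q(n) = -3/(17 + n)
((q(10)*(-41) - 256) + ((-4232 - 1*60857) - 113604)) + 73971 = ((-3/(17 + 10)*(-41) - 256) + ((-4232 - 1*60857) - 113604)) + 73971 = ((-3/27*(-41) - 256) + ((-4232 - 60857) - 113604)) + 73971 = ((-3*1/27*(-41) - 256) + (-65089 - 113604)) + 73971 = ((-⅑*(-41) - 256) - 178693) + 73971 = ((41/9 - 256) - 178693) + 73971 = (-2263/9 - 178693) + 73971 = -1610500/9 + 73971 = -944761/9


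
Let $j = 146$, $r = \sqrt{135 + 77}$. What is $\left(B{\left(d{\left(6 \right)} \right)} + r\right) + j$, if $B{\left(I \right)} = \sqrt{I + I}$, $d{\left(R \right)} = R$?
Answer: $146 + 2 \sqrt{3} + 2 \sqrt{53} \approx 164.02$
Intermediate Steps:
$r = 2 \sqrt{53}$ ($r = \sqrt{212} = 2 \sqrt{53} \approx 14.56$)
$B{\left(I \right)} = \sqrt{2} \sqrt{I}$ ($B{\left(I \right)} = \sqrt{2 I} = \sqrt{2} \sqrt{I}$)
$\left(B{\left(d{\left(6 \right)} \right)} + r\right) + j = \left(\sqrt{2} \sqrt{6} + 2 \sqrt{53}\right) + 146 = \left(2 \sqrt{3} + 2 \sqrt{53}\right) + 146 = 146 + 2 \sqrt{3} + 2 \sqrt{53}$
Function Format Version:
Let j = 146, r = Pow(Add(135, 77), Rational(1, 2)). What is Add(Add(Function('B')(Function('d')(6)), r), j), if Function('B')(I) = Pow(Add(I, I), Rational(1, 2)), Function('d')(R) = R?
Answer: Add(146, Mul(2, Pow(3, Rational(1, 2))), Mul(2, Pow(53, Rational(1, 2)))) ≈ 164.02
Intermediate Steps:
r = Mul(2, Pow(53, Rational(1, 2))) (r = Pow(212, Rational(1, 2)) = Mul(2, Pow(53, Rational(1, 2))) ≈ 14.560)
Function('B')(I) = Mul(Pow(2, Rational(1, 2)), Pow(I, Rational(1, 2))) (Function('B')(I) = Pow(Mul(2, I), Rational(1, 2)) = Mul(Pow(2, Rational(1, 2)), Pow(I, Rational(1, 2))))
Add(Add(Function('B')(Function('d')(6)), r), j) = Add(Add(Mul(Pow(2, Rational(1, 2)), Pow(6, Rational(1, 2))), Mul(2, Pow(53, Rational(1, 2)))), 146) = Add(Add(Mul(2, Pow(3, Rational(1, 2))), Mul(2, Pow(53, Rational(1, 2)))), 146) = Add(146, Mul(2, Pow(3, Rational(1, 2))), Mul(2, Pow(53, Rational(1, 2))))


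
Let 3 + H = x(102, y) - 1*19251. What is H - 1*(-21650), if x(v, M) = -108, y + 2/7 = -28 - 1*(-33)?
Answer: 2288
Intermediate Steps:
y = 33/7 (y = -2/7 + (-28 - 1*(-33)) = -2/7 + (-28 + 33) = -2/7 + 5 = 33/7 ≈ 4.7143)
H = -19362 (H = -3 + (-108 - 1*19251) = -3 + (-108 - 19251) = -3 - 19359 = -19362)
H - 1*(-21650) = -19362 - 1*(-21650) = -19362 + 21650 = 2288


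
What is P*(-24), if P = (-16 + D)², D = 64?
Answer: -55296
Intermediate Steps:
P = 2304 (P = (-16 + 64)² = 48² = 2304)
P*(-24) = 2304*(-24) = -55296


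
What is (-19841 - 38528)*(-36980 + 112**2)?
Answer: 1426304884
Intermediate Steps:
(-19841 - 38528)*(-36980 + 112**2) = -58369*(-36980 + 12544) = -58369*(-24436) = 1426304884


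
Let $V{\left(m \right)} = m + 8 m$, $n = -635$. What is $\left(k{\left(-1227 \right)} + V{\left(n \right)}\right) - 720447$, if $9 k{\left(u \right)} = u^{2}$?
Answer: $-558881$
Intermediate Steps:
$V{\left(m \right)} = 9 m$
$k{\left(u \right)} = \frac{u^{2}}{9}$
$\left(k{\left(-1227 \right)} + V{\left(n \right)}\right) - 720447 = \left(\frac{\left(-1227\right)^{2}}{9} + 9 \left(-635\right)\right) - 720447 = \left(\frac{1}{9} \cdot 1505529 - 5715\right) - 720447 = \left(167281 - 5715\right) - 720447 = 161566 - 720447 = -558881$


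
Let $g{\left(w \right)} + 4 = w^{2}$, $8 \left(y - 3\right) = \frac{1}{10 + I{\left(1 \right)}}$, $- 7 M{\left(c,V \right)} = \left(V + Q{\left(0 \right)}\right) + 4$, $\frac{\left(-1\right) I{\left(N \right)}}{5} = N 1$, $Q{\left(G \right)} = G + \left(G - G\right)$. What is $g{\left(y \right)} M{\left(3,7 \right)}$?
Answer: $- \frac{90651}{11200} \approx -8.0938$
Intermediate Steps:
$Q{\left(G \right)} = G$ ($Q{\left(G \right)} = G + 0 = G$)
$I{\left(N \right)} = - 5 N$ ($I{\left(N \right)} = - 5 N 1 = - 5 N$)
$M{\left(c,V \right)} = - \frac{4}{7} - \frac{V}{7}$ ($M{\left(c,V \right)} = - \frac{\left(V + 0\right) + 4}{7} = - \frac{V + 4}{7} = - \frac{4 + V}{7} = - \frac{4}{7} - \frac{V}{7}$)
$y = \frac{121}{40}$ ($y = 3 + \frac{1}{8 \left(10 - 5\right)} = 3 + \frac{1}{8 \cdot 5} = 3 + \frac{1}{8} \cdot \frac{1}{5} = 3 + \frac{1}{40} = \frac{121}{40} \approx 3.025$)
$g{\left(w \right)} = -4 + w^{2}$
$g{\left(y \right)} M{\left(3,7 \right)} = \left(-4 + \left(\frac{121}{40}\right)^{2}\right) \left(- \frac{4}{7} - 1\right) = \left(-4 + \frac{14641}{1600}\right) \left(- \frac{4}{7} - 1\right) = \frac{8241}{1600} \left(- \frac{11}{7}\right) = - \frac{90651}{11200}$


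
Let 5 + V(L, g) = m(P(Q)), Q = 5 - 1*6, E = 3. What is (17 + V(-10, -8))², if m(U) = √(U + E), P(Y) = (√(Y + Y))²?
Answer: 169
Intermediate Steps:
Q = -1 (Q = 5 - 6 = -1)
P(Y) = 2*Y (P(Y) = (√(2*Y))² = (√2*√Y)² = 2*Y)
m(U) = √(3 + U) (m(U) = √(U + 3) = √(3 + U))
V(L, g) = -4 (V(L, g) = -5 + √(3 + 2*(-1)) = -5 + √(3 - 2) = -5 + √1 = -5 + 1 = -4)
(17 + V(-10, -8))² = (17 - 4)² = 13² = 169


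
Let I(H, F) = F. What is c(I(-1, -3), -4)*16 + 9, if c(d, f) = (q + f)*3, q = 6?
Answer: 105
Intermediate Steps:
c(d, f) = 18 + 3*f (c(d, f) = (6 + f)*3 = 18 + 3*f)
c(I(-1, -3), -4)*16 + 9 = (18 + 3*(-4))*16 + 9 = (18 - 12)*16 + 9 = 6*16 + 9 = 96 + 9 = 105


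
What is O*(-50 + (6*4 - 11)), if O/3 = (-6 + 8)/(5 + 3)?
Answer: -111/4 ≈ -27.750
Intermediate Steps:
O = 3/4 (O = 3*((-6 + 8)/(5 + 3)) = 3*(2/8) = 3*(2*(1/8)) = 3*(1/4) = 3/4 ≈ 0.75000)
O*(-50 + (6*4 - 11)) = 3*(-50 + (6*4 - 11))/4 = 3*(-50 + (24 - 11))/4 = 3*(-50 + 13)/4 = (3/4)*(-37) = -111/4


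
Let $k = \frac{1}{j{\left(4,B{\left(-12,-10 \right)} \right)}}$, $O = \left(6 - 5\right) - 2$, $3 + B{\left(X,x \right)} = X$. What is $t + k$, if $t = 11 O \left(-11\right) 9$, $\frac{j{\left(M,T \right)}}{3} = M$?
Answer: $\frac{13069}{12} \approx 1089.1$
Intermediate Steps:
$B{\left(X,x \right)} = -3 + X$
$O = -1$ ($O = \left(6 - 5\right) - 2 = 1 - 2 = -1$)
$j{\left(M,T \right)} = 3 M$
$t = 1089$ ($t = 11 \left(-1\right) \left(-11\right) 9 = 11 \cdot 11 \cdot 9 = 11 \cdot 99 = 1089$)
$k = \frac{1}{12}$ ($k = \frac{1}{3 \cdot 4} = \frac{1}{12} \approx 0.083333$)
$t + k = 1089 + \frac{1}{12} = \frac{13069}{12}$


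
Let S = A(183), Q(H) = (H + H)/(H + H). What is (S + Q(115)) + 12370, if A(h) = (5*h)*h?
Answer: 179816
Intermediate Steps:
A(h) = 5*h²
Q(H) = 1 (Q(H) = (2*H)/((2*H)) = (2*H)*(1/(2*H)) = 1)
S = 167445 (S = 5*183² = 5*33489 = 167445)
(S + Q(115)) + 12370 = (167445 + 1) + 12370 = 167446 + 12370 = 179816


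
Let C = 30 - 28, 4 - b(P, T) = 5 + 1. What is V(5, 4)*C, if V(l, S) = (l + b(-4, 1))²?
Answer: 18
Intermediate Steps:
b(P, T) = -2 (b(P, T) = 4 - (5 + 1) = 4 - 1*6 = 4 - 6 = -2)
V(l, S) = (-2 + l)² (V(l, S) = (l - 2)² = (-2 + l)²)
C = 2
V(5, 4)*C = (-2 + 5)²*2 = 3²*2 = 9*2 = 18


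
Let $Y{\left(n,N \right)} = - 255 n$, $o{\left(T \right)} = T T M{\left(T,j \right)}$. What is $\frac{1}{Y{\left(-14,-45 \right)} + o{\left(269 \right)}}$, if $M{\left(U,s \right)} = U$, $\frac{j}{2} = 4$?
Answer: $\frac{1}{19468679} \approx 5.1365 \cdot 10^{-8}$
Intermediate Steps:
$j = 8$ ($j = 2 \cdot 4 = 8$)
$o{\left(T \right)} = T^{3}$ ($o{\left(T \right)} = T T T = T^{2} T = T^{3}$)
$\frac{1}{Y{\left(-14,-45 \right)} + o{\left(269 \right)}} = \frac{1}{\left(-255\right) \left(-14\right) + 269^{3}} = \frac{1}{3570 + 19465109} = \frac{1}{19468679}$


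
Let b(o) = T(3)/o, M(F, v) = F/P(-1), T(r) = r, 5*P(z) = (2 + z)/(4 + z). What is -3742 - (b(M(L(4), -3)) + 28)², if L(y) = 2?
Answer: -453161/100 ≈ -4531.6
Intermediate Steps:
P(z) = (2 + z)/(5*(4 + z)) (P(z) = ((2 + z)/(4 + z))/5 = (2 + z)/(5*(4 + z)))
M(F, v) = 15*F (M(F, v) = F/(((2 - 1)/(5*(4 - 1)))) = F/(((⅕)*1/3)) = F/(((⅕)*(⅓)*1)) = F/(1/15) = F*15 = 15*F)
b(o) = 3/o
-3742 - (b(M(L(4), -3)) + 28)² = -3742 - (3/((15*2)) + 28)² = -3742 - (3/30 + 28)² = -3742 - (3*(1/30) + 28)² = -3742 - (⅒ + 28)² = -3742 - (281/10)² = -3742 - 1*78961/100 = -3742 - 78961/100 = -453161/100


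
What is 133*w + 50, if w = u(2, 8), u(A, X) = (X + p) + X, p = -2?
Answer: 1912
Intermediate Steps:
u(A, X) = -2 + 2*X (u(A, X) = (X - 2) + X = (-2 + X) + X = -2 + 2*X)
w = 14 (w = -2 + 2*8 = -2 + 16 = 14)
133*w + 50 = 133*14 + 50 = 1862 + 50 = 1912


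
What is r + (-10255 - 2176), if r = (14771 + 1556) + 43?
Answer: 3939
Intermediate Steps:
r = 16370 (r = 16327 + 43 = 16370)
r + (-10255 - 2176) = 16370 + (-10255 - 2176) = 16370 - 12431 = 3939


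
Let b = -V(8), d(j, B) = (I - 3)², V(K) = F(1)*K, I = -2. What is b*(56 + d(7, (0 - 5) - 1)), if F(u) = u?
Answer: -648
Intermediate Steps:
V(K) = K (V(K) = 1*K = K)
d(j, B) = 25 (d(j, B) = (-2 - 3)² = (-5)² = 25)
b = -8 (b = -1*8 = -8)
b*(56 + d(7, (0 - 5) - 1)) = -8*(56 + 25) = -8*81 = -648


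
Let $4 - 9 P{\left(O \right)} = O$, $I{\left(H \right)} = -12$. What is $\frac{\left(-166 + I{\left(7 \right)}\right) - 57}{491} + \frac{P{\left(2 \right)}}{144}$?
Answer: $- \frac{151789}{318168} \approx -0.47707$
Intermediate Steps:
$P{\left(O \right)} = \frac{4}{9} - \frac{O}{9}$
$\frac{\left(-166 + I{\left(7 \right)}\right) - 57}{491} + \frac{P{\left(2 \right)}}{144} = \frac{\left(-166 - 12\right) - 57}{491} + \frac{\frac{4}{9} - \frac{2}{9}}{144} = \left(-178 - 57\right) \frac{1}{491} + \left(\frac{4}{9} - \frac{2}{9}\right) \frac{1}{144} = \left(-235\right) \frac{1}{491} + \frac{2}{9} \cdot \frac{1}{144} = - \frac{235}{491} + \frac{1}{648} = - \frac{151789}{318168}$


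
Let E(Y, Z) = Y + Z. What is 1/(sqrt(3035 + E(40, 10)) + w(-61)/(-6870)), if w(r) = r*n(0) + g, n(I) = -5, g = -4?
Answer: 2067870/145602345899 + 47196900*sqrt(3085)/145602345899 ≈ 0.018018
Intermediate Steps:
w(r) = -4 - 5*r (w(r) = r*(-5) - 4 = -5*r - 4 = -4 - 5*r)
1/(sqrt(3035 + E(40, 10)) + w(-61)/(-6870)) = 1/(sqrt(3035 + (40 + 10)) + (-4 - 5*(-61))/(-6870)) = 1/(sqrt(3035 + 50) + (-4 + 305)*(-1/6870)) = 1/(sqrt(3085) + 301*(-1/6870)) = 1/(sqrt(3085) - 301/6870) = 1/(-301/6870 + sqrt(3085))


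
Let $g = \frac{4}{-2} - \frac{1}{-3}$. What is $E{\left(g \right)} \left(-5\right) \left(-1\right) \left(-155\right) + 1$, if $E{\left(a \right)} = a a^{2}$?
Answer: $\frac{96902}{27} \approx 3589.0$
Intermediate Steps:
$g = - \frac{5}{3}$ ($g = 4 \left(- \frac{1}{2}\right) - - \frac{1}{3} = -2 + \frac{1}{3} = - \frac{5}{3} \approx -1.6667$)
$E{\left(a \right)} = a^{3}$
$E{\left(g \right)} \left(-5\right) \left(-1\right) \left(-155\right) + 1 = \left(- \frac{5}{3}\right)^{3} \left(-5\right) \left(-1\right) \left(-155\right) + 1 = \left(- \frac{125}{27}\right) \left(-5\right) \left(-1\right) \left(-155\right) + 1 = \frac{625}{27} \left(-1\right) \left(-155\right) + 1 = \left(- \frac{625}{27}\right) \left(-155\right) + 1 = \frac{96875}{27} + 1 = \frac{96902}{27}$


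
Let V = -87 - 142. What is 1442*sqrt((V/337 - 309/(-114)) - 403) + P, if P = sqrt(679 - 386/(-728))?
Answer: sqrt(22508759)/182 + 721*I*sqrt(65756364054)/6403 ≈ 26.068 + 28875.0*I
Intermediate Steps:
V = -229
P = sqrt(22508759)/182 (P = sqrt(679 - 386*(-1/728)) = sqrt(679 + 193/364) = sqrt(247349/364) = sqrt(22508759)/182 ≈ 26.068)
1442*sqrt((V/337 - 309/(-114)) - 403) + P = 1442*sqrt((-229/337 - 309/(-114)) - 403) + sqrt(22508759)/182 = 1442*sqrt((-229*1/337 - 309*(-1/114)) - 403) + sqrt(22508759)/182 = 1442*sqrt((-229/337 + 103/38) - 403) + sqrt(22508759)/182 = 1442*sqrt(26009/12806 - 403) + sqrt(22508759)/182 = 1442*sqrt(-5134809/12806) + sqrt(22508759)/182 = 1442*(I*sqrt(65756364054)/12806) + sqrt(22508759)/182 = 721*I*sqrt(65756364054)/6403 + sqrt(22508759)/182 = sqrt(22508759)/182 + 721*I*sqrt(65756364054)/6403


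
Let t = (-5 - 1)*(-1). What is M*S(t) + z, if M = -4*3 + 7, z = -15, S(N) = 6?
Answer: -45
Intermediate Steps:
t = 6 (t = -6*(-1) = 6)
M = -5 (M = -12 + 7 = -5)
M*S(t) + z = -5*6 - 15 = -30 - 15 = -45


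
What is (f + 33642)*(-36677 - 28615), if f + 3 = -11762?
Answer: -1428393084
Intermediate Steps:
f = -11765 (f = -3 - 11762 = -11765)
(f + 33642)*(-36677 - 28615) = (-11765 + 33642)*(-36677 - 28615) = 21877*(-65292) = -1428393084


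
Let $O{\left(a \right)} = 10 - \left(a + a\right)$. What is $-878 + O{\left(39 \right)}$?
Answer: $-946$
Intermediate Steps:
$O{\left(a \right)} = 10 - 2 a$
$-878 + O{\left(39 \right)} = -878 + \left(10 - 78\right) = -878 - 68 = -946$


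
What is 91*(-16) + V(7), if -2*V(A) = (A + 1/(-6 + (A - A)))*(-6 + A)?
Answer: -17513/12 ≈ -1459.4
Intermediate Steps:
V(A) = -(-6 + A)*(-⅙ + A)/2 (V(A) = -(A + 1/(-6 + (A - A)))*(-6 + A)/2 = -(A + 1/(-6 + 0))*(-6 + A)/2 = -(A + 1/(-6))*(-6 + A)/2 = -(A - ⅙)*(-6 + A)/2 = -(-⅙ + A)*(-6 + A)/2 = -(-6 + A)*(-⅙ + A)/2)
91*(-16) + V(7) = 91*(-16) + (-½ - ½*7² + (37/12)*7) = -1456 + (-½ - ½*49 + 259/12) = -1456 + (-½ - 49/2 + 259/12) = -1456 - 41/12 = -17513/12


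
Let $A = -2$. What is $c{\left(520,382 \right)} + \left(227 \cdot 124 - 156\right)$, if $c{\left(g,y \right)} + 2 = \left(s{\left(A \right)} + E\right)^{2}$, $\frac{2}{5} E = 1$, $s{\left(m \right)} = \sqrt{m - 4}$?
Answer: $\frac{111961}{4} + 5 i \sqrt{6} \approx 27990.0 + 12.247 i$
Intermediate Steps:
$s{\left(m \right)} = \sqrt{-4 + m}$
$E = \frac{5}{2}$ ($E = \frac{5}{2} \cdot 1 = \frac{5}{2} \approx 2.5$)
$c{\left(g,y \right)} = -2 + \left(\frac{5}{2} + i \sqrt{6}\right)^{2}$ ($c{\left(g,y \right)} = -2 + \left(\sqrt{-4 - 2} + \frac{5}{2}\right)^{2} = -2 + \left(\sqrt{-6} + \frac{5}{2}\right)^{2} = -2 + \left(i \sqrt{6} + \frac{5}{2}\right)^{2} = -2 + \left(\frac{5}{2} + i \sqrt{6}\right)^{2}$)
$c{\left(520,382 \right)} + \left(227 \cdot 124 - 156\right) = \left(- \frac{7}{4} + 5 i \sqrt{6}\right) + \left(227 \cdot 124 - 156\right) = \left(- \frac{7}{4} + 5 i \sqrt{6}\right) + \left(28148 - 156\right) = \left(- \frac{7}{4} + 5 i \sqrt{6}\right) + 27992 = \frac{111961}{4} + 5 i \sqrt{6}$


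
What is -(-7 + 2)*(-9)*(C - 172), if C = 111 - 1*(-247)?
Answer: -8370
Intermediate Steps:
C = 358 (C = 111 + 247 = 358)
-(-7 + 2)*(-9)*(C - 172) = -(-7 + 2)*(-9)*(358 - 172) = -(-5*(-9))*186 = -45*186 = -1*8370 = -8370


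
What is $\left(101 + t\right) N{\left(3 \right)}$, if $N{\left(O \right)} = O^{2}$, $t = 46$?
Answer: $1323$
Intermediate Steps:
$\left(101 + t\right) N{\left(3 \right)} = \left(101 + 46\right) 3^{2} = 147 \cdot 9 = 1323$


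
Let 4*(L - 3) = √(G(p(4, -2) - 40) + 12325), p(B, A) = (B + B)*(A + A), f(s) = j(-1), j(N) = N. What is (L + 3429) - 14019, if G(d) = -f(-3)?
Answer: -10587 + √12326/4 ≈ -10559.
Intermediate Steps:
f(s) = -1
p(B, A) = 4*A*B (p(B, A) = (2*B)*(2*A) = 4*A*B)
G(d) = 1 (G(d) = -1*(-1) = 1)
L = 3 + √12326/4 (L = 3 + √(1 + 12325)/4 = 3 + √12326/4 ≈ 30.756)
(L + 3429) - 14019 = ((3 + √12326/4) + 3429) - 14019 = (3432 + √12326/4) - 14019 = -10587 + √12326/4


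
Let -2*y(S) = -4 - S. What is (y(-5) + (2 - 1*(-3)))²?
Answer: 81/4 ≈ 20.250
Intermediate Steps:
y(S) = 2 + S/2 (y(S) = -(-4 - S)/2 = 2 + S/2)
(y(-5) + (2 - 1*(-3)))² = ((2 + (½)*(-5)) + (2 - 1*(-3)))² = ((2 - 5/2) + (2 + 3))² = (-½ + 5)² = (9/2)² = 81/4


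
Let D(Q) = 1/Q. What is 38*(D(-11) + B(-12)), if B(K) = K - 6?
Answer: -7562/11 ≈ -687.45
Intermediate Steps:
B(K) = -6 + K
38*(D(-11) + B(-12)) = 38*(1/(-11) + (-6 - 12)) = 38*(-1/11 - 18) = 38*(-199/11) = -7562/11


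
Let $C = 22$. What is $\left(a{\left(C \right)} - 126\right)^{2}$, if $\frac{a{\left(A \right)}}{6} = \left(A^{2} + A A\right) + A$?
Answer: $33802596$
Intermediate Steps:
$a{\left(A \right)} = 6 A + 12 A^{2}$ ($a{\left(A \right)} = 6 \left(\left(A^{2} + A A\right) + A\right) = 6 \left(\left(A^{2} + A^{2}\right) + A\right) = 6 \left(2 A^{2} + A\right) = 6 \left(A + 2 A^{2}\right) = 6 A + 12 A^{2}$)
$\left(a{\left(C \right)} - 126\right)^{2} = \left(6 \cdot 22 \left(1 + 2 \cdot 22\right) - 126\right)^{2} = \left(6 \cdot 22 \left(1 + 44\right) - 126\right)^{2} = \left(6 \cdot 22 \cdot 45 - 126\right)^{2} = \left(5940 - 126\right)^{2} = 5814^{2} = 33802596$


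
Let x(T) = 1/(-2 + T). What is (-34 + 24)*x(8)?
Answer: -5/3 ≈ -1.6667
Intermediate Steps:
(-34 + 24)*x(8) = (-34 + 24)/(-2 + 8) = -10/6 = -10*⅙ = -5/3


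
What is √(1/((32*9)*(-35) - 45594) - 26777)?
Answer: I*√9221981776014/18558 ≈ 163.64*I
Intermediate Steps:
√(1/((32*9)*(-35) - 45594) - 26777) = √(1/(288*(-35) - 45594) - 26777) = √(1/(-10080 - 45594) - 26777) = √(1/(-55674) - 26777) = √(-1/55674 - 26777) = √(-1490782699/55674) = I*√9221981776014/18558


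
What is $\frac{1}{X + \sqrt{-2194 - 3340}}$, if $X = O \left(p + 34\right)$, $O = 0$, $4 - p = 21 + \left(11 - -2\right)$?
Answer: $- \frac{i \sqrt{5534}}{5534} \approx - 0.013443 i$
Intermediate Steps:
$p = -30$ ($p = 4 - \left(21 + \left(11 - -2\right)\right) = 4 - \left(21 + \left(11 + 2\right)\right) = 4 - \left(21 + 13\right) = 4 - 34 = -30$)
$X = 0$ ($X = 0 \left(-30 + 34\right) = 0 \cdot 4 = 0$)
$\frac{1}{X + \sqrt{-2194 - 3340}} = \frac{1}{0 + \sqrt{-2194 - 3340}} = \frac{1}{0 + \sqrt{-5534}} = \frac{1}{0 + i \sqrt{5534}} = \frac{1}{i \sqrt{5534}} = - \frac{i \sqrt{5534}}{5534}$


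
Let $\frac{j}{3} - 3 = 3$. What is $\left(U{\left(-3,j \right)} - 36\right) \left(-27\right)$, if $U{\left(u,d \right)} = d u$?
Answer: $2430$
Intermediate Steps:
$j = 18$ ($j = 9 + 3 \cdot 3 = 9 + 9 = 18$)
$\left(U{\left(-3,j \right)} - 36\right) \left(-27\right) = \left(18 \left(-3\right) - 36\right) \left(-27\right) = \left(-54 - 36\right) \left(-27\right) = \left(-90\right) \left(-27\right) = 2430$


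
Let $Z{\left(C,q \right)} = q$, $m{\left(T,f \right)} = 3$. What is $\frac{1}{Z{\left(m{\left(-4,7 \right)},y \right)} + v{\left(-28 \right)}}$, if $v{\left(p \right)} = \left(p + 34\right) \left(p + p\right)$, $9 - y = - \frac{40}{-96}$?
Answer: $- \frac{12}{3929} \approx -0.0030542$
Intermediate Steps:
$y = \frac{103}{12}$ ($y = 9 - - \frac{40}{-96} = 9 - \left(-40\right) \left(- \frac{1}{96}\right) = 9 - \frac{5}{12} = \frac{103}{12} \approx 8.5833$)
$v{\left(p \right)} = 2 p \left(34 + p\right)$ ($v{\left(p \right)} = \left(34 + p\right) 2 p = 2 p \left(34 + p\right)$)
$\frac{1}{Z{\left(m{\left(-4,7 \right)},y \right)} + v{\left(-28 \right)}} = \frac{1}{\frac{103}{12} + 2 \left(-28\right) \left(34 - 28\right)} = \frac{1}{\frac{103}{12} + 2 \left(-28\right) 6} = \frac{1}{\frac{103}{12} - 336} = \frac{1}{- \frac{3929}{12}} = - \frac{12}{3929}$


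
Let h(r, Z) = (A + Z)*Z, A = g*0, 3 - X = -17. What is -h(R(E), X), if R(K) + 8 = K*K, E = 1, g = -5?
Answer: -400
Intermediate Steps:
X = 20 (X = 3 - 1*(-17) = 3 + 17 = 20)
A = 0 (A = -5*0 = 0)
R(K) = -8 + K² (R(K) = -8 + K*K = -8 + K²)
h(r, Z) = Z² (h(r, Z) = (0 + Z)*Z = Z*Z = Z²)
-h(R(E), X) = -1*20² = -1*400 = -400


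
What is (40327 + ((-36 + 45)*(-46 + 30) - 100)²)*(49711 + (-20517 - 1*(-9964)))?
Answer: 3910435354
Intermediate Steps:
(40327 + ((-36 + 45)*(-46 + 30) - 100)²)*(49711 + (-20517 - 1*(-9964))) = (40327 + (9*(-16) - 100)²)*(49711 + (-20517 + 9964)) = (40327 + (-144 - 100)²)*(49711 - 10553) = (40327 + (-244)²)*39158 = (40327 + 59536)*39158 = 99863*39158 = 3910435354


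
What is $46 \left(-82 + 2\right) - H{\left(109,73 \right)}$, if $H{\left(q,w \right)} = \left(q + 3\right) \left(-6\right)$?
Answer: $-3008$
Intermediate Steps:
$H{\left(q,w \right)} = -18 - 6 q$ ($H{\left(q,w \right)} = \left(3 + q\right) \left(-6\right) = -18 - 6 q$)
$46 \left(-82 + 2\right) - H{\left(109,73 \right)} = 46 \left(-82 + 2\right) - \left(-18 - 654\right) = 46 \left(-80\right) - \left(-18 - 654\right) = -3680 - -672 = -3680 + 672 = -3008$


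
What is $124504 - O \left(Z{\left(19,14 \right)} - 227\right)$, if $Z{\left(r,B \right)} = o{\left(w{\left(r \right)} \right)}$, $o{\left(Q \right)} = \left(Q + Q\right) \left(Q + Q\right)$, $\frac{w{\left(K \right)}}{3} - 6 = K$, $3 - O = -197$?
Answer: $-4330096$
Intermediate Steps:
$O = 200$ ($O = 3 - -197 = 3 + 197 = 200$)
$w{\left(K \right)} = 18 + 3 K$
$o{\left(Q \right)} = 4 Q^{2}$ ($o{\left(Q \right)} = 2 Q 2 Q = 4 Q^{2}$)
$Z{\left(r,B \right)} = 4 \left(18 + 3 r\right)^{2}$
$124504 - O \left(Z{\left(19,14 \right)} - 227\right) = 124504 - 200 \left(36 \left(6 + 19\right)^{2} - 227\right) = 124504 - 200 \left(36 \cdot 25^{2} - 227\right) = 124504 - 200 \left(36 \cdot 625 - 227\right) = 124504 - 200 \left(22500 - 227\right) = 124504 - 200 \cdot 22273 = 124504 - 4454600 = -4330096$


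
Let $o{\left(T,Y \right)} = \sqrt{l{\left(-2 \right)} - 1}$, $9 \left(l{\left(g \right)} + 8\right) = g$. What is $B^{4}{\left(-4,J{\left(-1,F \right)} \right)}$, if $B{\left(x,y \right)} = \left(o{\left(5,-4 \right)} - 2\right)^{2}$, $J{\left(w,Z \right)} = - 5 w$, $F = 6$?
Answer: $\frac{\left(6 - i \sqrt{83}\right)^{8}}{6561} \approx -1628.1 - 30521.0 i$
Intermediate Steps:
$l{\left(g \right)} = -8 + \frac{g}{9}$
$o{\left(T,Y \right)} = \frac{i \sqrt{83}}{3}$ ($o{\left(T,Y \right)} = \sqrt{\left(-8 + \frac{1}{9} \left(-2\right)\right) - 1} = \sqrt{\left(-8 - \frac{2}{9}\right) - 1} = \sqrt{- \frac{74}{9} - 1} = \sqrt{- \frac{83}{9}} = \frac{i \sqrt{83}}{3}$)
$B{\left(x,y \right)} = \left(-2 + \frac{i \sqrt{83}}{3}\right)^{2}$ ($B{\left(x,y \right)} = \left(\frac{i \sqrt{83}}{3} - 2\right)^{2} = \left(-2 + \frac{i \sqrt{83}}{3}\right)^{2}$)
$B^{4}{\left(-4,J{\left(-1,F \right)} \right)} = \left(\frac{\left(6 - i \sqrt{83}\right)^{2}}{9}\right)^{4} = \frac{\left(6 - i \sqrt{83}\right)^{8}}{6561}$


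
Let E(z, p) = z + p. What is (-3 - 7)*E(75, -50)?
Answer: -250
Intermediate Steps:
E(z, p) = p + z
(-3 - 7)*E(75, -50) = (-3 - 7)*(-50 + 75) = -10*25 = -250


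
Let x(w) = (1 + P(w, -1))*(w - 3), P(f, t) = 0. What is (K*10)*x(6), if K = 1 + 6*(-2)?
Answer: -330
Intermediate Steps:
x(w) = -3 + w (x(w) = (1 + 0)*(w - 3) = 1*(-3 + w) = -3 + w)
K = -11 (K = 1 - 12 = -11)
(K*10)*x(6) = (-11*10)*(-3 + 6) = -110*3 = -330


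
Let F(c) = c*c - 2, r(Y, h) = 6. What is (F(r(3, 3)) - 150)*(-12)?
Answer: 1392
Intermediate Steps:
F(c) = -2 + c² (F(c) = c² - 2 = -2 + c²)
(F(r(3, 3)) - 150)*(-12) = ((-2 + 6²) - 150)*(-12) = ((-2 + 36) - 150)*(-12) = (34 - 150)*(-12) = -116*(-12) = 1392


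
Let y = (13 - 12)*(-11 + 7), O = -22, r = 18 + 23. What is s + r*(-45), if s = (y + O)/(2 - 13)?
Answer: -20269/11 ≈ -1842.6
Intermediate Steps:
r = 41
y = -4 (y = 1*(-4) = -4)
s = 26/11 (s = (-4 - 22)/(2 - 13) = -26/(-11) = -26*(-1/11) = 26/11 ≈ 2.3636)
s + r*(-45) = 26/11 + 41*(-45) = 26/11 - 1845 = -20269/11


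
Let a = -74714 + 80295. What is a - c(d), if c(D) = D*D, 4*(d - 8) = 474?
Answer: -41685/4 ≈ -10421.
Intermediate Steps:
a = 5581
d = 253/2 (d = 8 + (¼)*474 = 8 + 237/2 = 253/2 ≈ 126.50)
c(D) = D²
a - c(d) = 5581 - (253/2)² = 5581 - 1*64009/4 = 5581 - 64009/4 = -41685/4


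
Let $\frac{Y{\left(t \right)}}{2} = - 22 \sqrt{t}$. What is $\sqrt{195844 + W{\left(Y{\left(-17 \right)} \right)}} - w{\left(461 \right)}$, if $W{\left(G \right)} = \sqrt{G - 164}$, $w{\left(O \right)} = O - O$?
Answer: $\sqrt{195844 + 2 \sqrt{-41 - 11 i \sqrt{17}}} \approx 442.55 - 0.016 i$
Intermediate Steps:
$w{\left(O \right)} = 0$
$Y{\left(t \right)} = - 44 \sqrt{t}$ ($Y{\left(t \right)} = 2 \left(- 22 \sqrt{t}\right) = - 44 \sqrt{t}$)
$W{\left(G \right)} = \sqrt{-164 + G}$
$\sqrt{195844 + W{\left(Y{\left(-17 \right)} \right)}} - w{\left(461 \right)} = \sqrt{195844 + \sqrt{-164 - 44 \sqrt{-17}}} - 0 = \sqrt{195844 + \sqrt{-164 - 44 i \sqrt{17}}} + 0 = \sqrt{195844 + \sqrt{-164 - 44 i \sqrt{17}}}$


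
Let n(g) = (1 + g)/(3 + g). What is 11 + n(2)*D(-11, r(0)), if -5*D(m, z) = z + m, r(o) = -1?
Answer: 311/25 ≈ 12.440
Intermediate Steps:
D(m, z) = -m/5 - z/5 (D(m, z) = -(z + m)/5 = -(m + z)/5 = -m/5 - z/5)
n(g) = (1 + g)/(3 + g)
11 + n(2)*D(-11, r(0)) = 11 + ((1 + 2)/(3 + 2))*(-⅕*(-11) - ⅕*(-1)) = 11 + (3/5)*(11/5 + ⅕) = 11 + ((⅕)*3)*(12/5) = 11 + (⅗)*(12/5) = 11 + 36/25 = 311/25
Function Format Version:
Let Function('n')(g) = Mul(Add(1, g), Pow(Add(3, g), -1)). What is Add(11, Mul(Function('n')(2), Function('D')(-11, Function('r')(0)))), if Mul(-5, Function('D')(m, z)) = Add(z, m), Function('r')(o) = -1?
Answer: Rational(311, 25) ≈ 12.440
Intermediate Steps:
Function('D')(m, z) = Add(Mul(Rational(-1, 5), m), Mul(Rational(-1, 5), z)) (Function('D')(m, z) = Mul(Rational(-1, 5), Add(z, m)) = Mul(Rational(-1, 5), Add(m, z)) = Add(Mul(Rational(-1, 5), m), Mul(Rational(-1, 5), z)))
Function('n')(g) = Mul(Pow(Add(3, g), -1), Add(1, g))
Add(11, Mul(Function('n')(2), Function('D')(-11, Function('r')(0)))) = Add(11, Mul(Mul(Pow(Add(3, 2), -1), Add(1, 2)), Add(Mul(Rational(-1, 5), -11), Mul(Rational(-1, 5), -1)))) = Add(11, Mul(Mul(Pow(5, -1), 3), Add(Rational(11, 5), Rational(1, 5)))) = Add(11, Mul(Mul(Rational(1, 5), 3), Rational(12, 5))) = Add(11, Mul(Rational(3, 5), Rational(12, 5))) = Add(11, Rational(36, 25)) = Rational(311, 25)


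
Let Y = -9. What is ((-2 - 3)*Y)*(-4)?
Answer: -180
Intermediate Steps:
((-2 - 3)*Y)*(-4) = ((-2 - 3)*(-9))*(-4) = -5*(-9)*(-4) = 45*(-4) = -180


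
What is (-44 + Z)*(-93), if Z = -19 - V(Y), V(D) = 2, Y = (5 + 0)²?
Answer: 6045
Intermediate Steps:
Y = 25 (Y = 5² = 25)
Z = -21 (Z = -19 - 1*2 = -19 - 2 = -21)
(-44 + Z)*(-93) = (-44 - 21)*(-93) = -65*(-93) = 6045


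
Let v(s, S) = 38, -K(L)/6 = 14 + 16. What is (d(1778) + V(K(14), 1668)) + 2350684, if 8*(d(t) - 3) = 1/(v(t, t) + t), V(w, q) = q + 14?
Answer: 34175216833/14528 ≈ 2.3524e+6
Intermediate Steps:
K(L) = -180 (K(L) = -6*(14 + 16) = -6*30 = -180)
V(w, q) = 14 + q
d(t) = 3 + 1/(8*(38 + t))
(d(1778) + V(K(14), 1668)) + 2350684 = ((913 + 24*1778)/(8*(38 + 1778)) + (14 + 1668)) + 2350684 = ((⅛)*(913 + 42672)/1816 + 1682) + 2350684 = ((⅛)*(1/1816)*43585 + 1682) + 2350684 = (43585/14528 + 1682) + 2350684 = 24479681/14528 + 2350684 = 34175216833/14528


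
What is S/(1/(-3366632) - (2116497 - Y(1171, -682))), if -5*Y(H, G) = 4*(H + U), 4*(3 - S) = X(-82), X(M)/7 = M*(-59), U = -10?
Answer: 142467449660/35642967279533 ≈ 0.0039971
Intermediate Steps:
X(M) = -413*M (X(M) = 7*(M*(-59)) = 7*(-59*M) = -413*M)
S = -16927/2 (S = 3 - (-413)*(-82)/4 = 3 - ¼*33866 = 3 - 16933/2 = -16927/2 ≈ -8463.5)
Y(H, G) = 8 - 4*H/5 (Y(H, G) = -4*(H - 10)/5 = -4*(-10 + H)/5 = -(-40 + 4*H)/5 = 8 - 4*H/5)
S/(1/(-3366632) - (2116497 - Y(1171, -682))) = -16927/(2*(1/(-3366632) - (2116497 - (8 - ⅘*1171)))) = -16927/(2*(-1/3366632 - (2116497 - (8 - 4684/5)))) = -16927/(2*(-1/3366632 - (2116497 - 1*(-4644/5)))) = -16927/(2*(-1/3366632 - (2116497 + 4644/5))) = -16927/(2*(-1/3366632 - 1*10587129/5)) = -16927/(2*(-1/3366632 - 10587129/5)) = -16927/(2*(-35642967279533/16833160)) = -16927/2*(-16833160/35642967279533) = 142467449660/35642967279533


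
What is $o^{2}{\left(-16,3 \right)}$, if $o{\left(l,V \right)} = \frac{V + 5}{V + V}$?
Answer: $\frac{16}{9} \approx 1.7778$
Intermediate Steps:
$o{\left(l,V \right)} = \frac{5 + V}{2 V}$
$o^{2}{\left(-16,3 \right)} = \left(\frac{5 + 3}{2 \cdot 3}\right)^{2} = \left(\frac{1}{2} \cdot \frac{1}{3} \cdot 8\right)^{2} = \left(\frac{4}{3}\right)^{2} = \frac{16}{9}$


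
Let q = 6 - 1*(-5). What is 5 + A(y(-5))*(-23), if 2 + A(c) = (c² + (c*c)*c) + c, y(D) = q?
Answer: -33598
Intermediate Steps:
q = 11 (q = 6 + 5 = 11)
y(D) = 11
A(c) = -2 + c + c² + c³ (A(c) = -2 + ((c² + (c*c)*c) + c) = -2 + ((c² + c²*c) + c) = -2 + ((c² + c³) + c) = -2 + (c + c² + c³) = -2 + c + c² + c³)
5 + A(y(-5))*(-23) = 5 + (-2 + 11 + 11² + 11³)*(-23) = 5 + (-2 + 11 + 121 + 1331)*(-23) = 5 + 1461*(-23) = 5 - 33603 = -33598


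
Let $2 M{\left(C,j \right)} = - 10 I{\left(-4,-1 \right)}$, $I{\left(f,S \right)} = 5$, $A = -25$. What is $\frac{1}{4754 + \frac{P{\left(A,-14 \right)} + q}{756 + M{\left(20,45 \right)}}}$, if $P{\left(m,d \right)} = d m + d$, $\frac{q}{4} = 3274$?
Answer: $\frac{731}{3488606} \approx 0.00020954$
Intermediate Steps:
$q = 13096$ ($q = 4 \cdot 3274 = 13096$)
$P{\left(m,d \right)} = d + d m$
$M{\left(C,j \right)} = -25$ ($M{\left(C,j \right)} = \frac{\left(-10\right) 5}{2} = \frac{1}{2} \left(-50\right) = -25$)
$\frac{1}{4754 + \frac{P{\left(A,-14 \right)} + q}{756 + M{\left(20,45 \right)}}} = \frac{1}{4754 + \frac{- 14 \left(1 - 25\right) + 13096}{756 - 25}} = \frac{1}{4754 + \frac{\left(-14\right) \left(-24\right) + 13096}{731}} = \frac{1}{4754 + \left(336 + 13096\right) \frac{1}{731}} = \frac{1}{4754 + 13432 \cdot \frac{1}{731}} = \frac{1}{4754 + \frac{13432}{731}} = \frac{1}{\frac{3488606}{731}} = \frac{731}{3488606}$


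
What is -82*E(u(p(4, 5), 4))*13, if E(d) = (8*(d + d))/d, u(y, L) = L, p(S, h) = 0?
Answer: -17056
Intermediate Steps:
E(d) = 16 (E(d) = (8*(2*d))/d = (16*d)/d = 16)
-82*E(u(p(4, 5), 4))*13 = -82*16*13 = -1312*13 = -17056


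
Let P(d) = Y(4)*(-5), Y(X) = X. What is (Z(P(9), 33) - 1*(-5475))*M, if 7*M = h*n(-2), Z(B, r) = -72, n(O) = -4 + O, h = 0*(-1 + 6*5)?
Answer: 0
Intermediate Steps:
h = 0 (h = 0*(-1 + 30) = 0*29 = 0)
P(d) = -20 (P(d) = 4*(-5) = -20)
M = 0 (M = (0*(-4 - 2))/7 = (0*(-6))/7 = (1/7)*0 = 0)
(Z(P(9), 33) - 1*(-5475))*M = (-72 - 1*(-5475))*0 = (-72 + 5475)*0 = 5403*0 = 0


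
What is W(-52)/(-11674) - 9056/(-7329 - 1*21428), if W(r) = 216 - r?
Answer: 49006434/167854609 ≈ 0.29196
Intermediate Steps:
W(-52)/(-11674) - 9056/(-7329 - 1*21428) = (216 - 1*(-52))/(-11674) - 9056/(-7329 - 1*21428) = (216 + 52)*(-1/11674) - 9056/(-7329 - 21428) = 268*(-1/11674) - 9056/(-28757) = -134/5837 - 9056*(-1/28757) = -134/5837 + 9056/28757 = 49006434/167854609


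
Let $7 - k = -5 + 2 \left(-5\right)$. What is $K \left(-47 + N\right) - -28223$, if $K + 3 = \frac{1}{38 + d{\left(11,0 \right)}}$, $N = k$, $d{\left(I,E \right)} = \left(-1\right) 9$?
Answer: $\frac{820617}{29} \approx 28297.0$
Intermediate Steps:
$d{\left(I,E \right)} = -9$
$k = 22$ ($k = 7 - \left(-5 + 2 \left(-5\right)\right) = 7 - \left(-5 - 10\right) = 7 - -15 = 7 + 15 = 22$)
$N = 22$
$K = - \frac{86}{29}$ ($K = -3 + \frac{1}{38 - 9} = -3 + \frac{1}{29} = - \frac{86}{29} \approx -2.9655$)
$K \left(-47 + N\right) - -28223 = - \frac{86 \left(-47 + 22\right)}{29} - -28223 = \left(- \frac{86}{29}\right) \left(-25\right) + 28223 = \frac{2150}{29} + 28223 = \frac{820617}{29}$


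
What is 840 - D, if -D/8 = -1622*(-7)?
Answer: 91672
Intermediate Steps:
D = -90832 (D = -(-12976)*(-7) = -8*11354 = -90832)
840 - D = 840 - 1*(-90832) = 840 + 90832 = 91672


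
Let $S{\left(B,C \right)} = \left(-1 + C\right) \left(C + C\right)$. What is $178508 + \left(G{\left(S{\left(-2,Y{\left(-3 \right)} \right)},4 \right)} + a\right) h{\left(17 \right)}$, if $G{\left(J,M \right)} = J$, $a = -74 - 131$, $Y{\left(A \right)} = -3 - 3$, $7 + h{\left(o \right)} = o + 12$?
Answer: $175846$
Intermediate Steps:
$h{\left(o \right)} = 5 + o$ ($h{\left(o \right)} = -7 + \left(o + 12\right) = -7 + \left(12 + o\right) = 5 + o$)
$Y{\left(A \right)} = -6$ ($Y{\left(A \right)} = -3 - 3 = -6$)
$S{\left(B,C \right)} = 2 C \left(-1 + C\right)$ ($S{\left(B,C \right)} = \left(-1 + C\right) 2 C = 2 C \left(-1 + C\right)$)
$a = -205$ ($a = -74 - 131 = -205$)
$178508 + \left(G{\left(S{\left(-2,Y{\left(-3 \right)} \right)},4 \right)} + a\right) h{\left(17 \right)} = 178508 + \left(2 \left(-6\right) \left(-1 - 6\right) - 205\right) \left(5 + 17\right) = 178508 + \left(2 \left(-6\right) \left(-7\right) - 205\right) 22 = 178508 + \left(84 - 205\right) 22 = 178508 - 2662 = 175846$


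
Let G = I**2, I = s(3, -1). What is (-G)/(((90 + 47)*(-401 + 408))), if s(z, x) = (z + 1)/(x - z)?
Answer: -1/959 ≈ -0.0010428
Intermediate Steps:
s(z, x) = (1 + z)/(x - z)
I = -1 (I = (1 + 3)/(-1 - 1*3) = 4/(-1 - 3) = 4/(-4) = -1/4*4 = -1)
G = 1 (G = (-1)**2 = 1)
(-G)/(((90 + 47)*(-401 + 408))) = (-1*1)/(((90 + 47)*(-401 + 408))) = -1/(137*7) = -1/959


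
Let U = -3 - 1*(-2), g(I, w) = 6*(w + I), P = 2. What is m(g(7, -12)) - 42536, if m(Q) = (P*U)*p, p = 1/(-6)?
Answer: -127607/3 ≈ -42536.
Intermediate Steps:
p = -⅙ ≈ -0.16667
g(I, w) = 6*I + 6*w (g(I, w) = 6*(I + w) = 6*I + 6*w)
U = -1 (U = -3 + 2 = -1)
m(Q) = ⅓ (m(Q) = (2*(-1))*(-⅙) = -2*(-⅙) = ⅓)
m(g(7, -12)) - 42536 = ⅓ - 42536 = -127607/3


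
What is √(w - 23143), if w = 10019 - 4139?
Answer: I*√17263 ≈ 131.39*I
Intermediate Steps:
w = 5880
√(w - 23143) = √(5880 - 23143) = √(-17263) = I*√17263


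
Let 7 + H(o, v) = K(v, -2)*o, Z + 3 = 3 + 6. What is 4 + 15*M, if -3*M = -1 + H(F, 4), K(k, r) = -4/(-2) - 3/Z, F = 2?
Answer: 29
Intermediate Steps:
Z = 6 (Z = -3 + (3 + 6) = -3 + 9 = 6)
K(k, r) = 3/2 (K(k, r) = -4/(-2) - 3/6 = -4*(-½) - 3*⅙ = 2 - ½ = 3/2)
H(o, v) = -7 + 3*o/2
M = 5/3 (M = -(-1 + (-7 + (3/2)*2))/3 = -(-1 + (-7 + 3))/3 = -(-1 - 4)/3 = -⅓*(-5) = 5/3 ≈ 1.6667)
4 + 15*M = 4 + 15*(5/3) = 4 + 25 = 29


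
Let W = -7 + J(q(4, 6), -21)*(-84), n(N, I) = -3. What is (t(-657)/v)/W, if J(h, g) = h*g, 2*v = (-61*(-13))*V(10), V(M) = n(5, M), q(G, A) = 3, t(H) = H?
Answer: 438/4191005 ≈ 0.00010451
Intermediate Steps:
V(M) = -3
v = -2379/2 (v = (-61*(-13)*(-3))/2 = (793*(-3))/2 = (1/2)*(-2379) = -2379/2 ≈ -1189.5)
J(h, g) = g*h
W = 5285 (W = -7 - 21*3*(-84) = -7 - 63*(-84) = -7 + 5292 = 5285)
(t(-657)/v)/W = -657/(-2379/2)/5285 = -657*(-2/2379)*(1/5285) = (438/793)*(1/5285) = 438/4191005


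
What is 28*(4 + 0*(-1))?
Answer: 112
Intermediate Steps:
28*(4 + 0*(-1)) = 28*(4 + 0) = 28*4 = 112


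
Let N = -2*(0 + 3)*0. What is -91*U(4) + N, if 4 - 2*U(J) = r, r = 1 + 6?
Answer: 273/2 ≈ 136.50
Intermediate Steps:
r = 7
U(J) = -3/2 (U(J) = 2 - ½*7 = 2 - 7/2 = -3/2)
N = 0 (N = -2*3*0 = -6*0 = 0)
-91*U(4) + N = -91*(-3/2) + 0 = 273/2 + 0 = 273/2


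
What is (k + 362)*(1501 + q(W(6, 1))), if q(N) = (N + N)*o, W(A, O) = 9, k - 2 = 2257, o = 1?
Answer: 3981299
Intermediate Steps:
k = 2259 (k = 2 + 2257 = 2259)
q(N) = 2*N (q(N) = (N + N)*1 = (2*N)*1 = 2*N)
(k + 362)*(1501 + q(W(6, 1))) = (2259 + 362)*(1501 + 2*9) = 2621*(1501 + 18) = 2621*1519 = 3981299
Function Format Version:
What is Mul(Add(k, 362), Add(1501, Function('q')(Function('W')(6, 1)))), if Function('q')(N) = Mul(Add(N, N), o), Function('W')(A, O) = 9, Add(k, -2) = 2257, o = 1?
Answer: 3981299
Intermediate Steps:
k = 2259 (k = Add(2, 2257) = 2259)
Function('q')(N) = Mul(2, N) (Function('q')(N) = Mul(Add(N, N), 1) = Mul(Mul(2, N), 1) = Mul(2, N))
Mul(Add(k, 362), Add(1501, Function('q')(Function('W')(6, 1)))) = Mul(Add(2259, 362), Add(1501, Mul(2, 9))) = Mul(2621, Add(1501, 18)) = Mul(2621, 1519) = 3981299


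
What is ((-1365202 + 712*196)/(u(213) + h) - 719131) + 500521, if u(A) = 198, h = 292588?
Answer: -32003586555/146393 ≈ -2.1861e+5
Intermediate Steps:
((-1365202 + 712*196)/(u(213) + h) - 719131) + 500521 = ((-1365202 + 712*196)/(198 + 292588) - 719131) + 500521 = ((-1365202 + 139552)/292786 - 719131) + 500521 = (-1225650*1/292786 - 719131) + 500521 = (-612825/146393 - 719131) + 500521 = -105276357308/146393 + 500521 = -32003586555/146393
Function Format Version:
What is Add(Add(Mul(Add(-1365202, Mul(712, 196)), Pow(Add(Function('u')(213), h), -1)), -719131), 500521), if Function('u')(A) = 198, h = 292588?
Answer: Rational(-32003586555, 146393) ≈ -2.1861e+5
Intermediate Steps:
Add(Add(Mul(Add(-1365202, Mul(712, 196)), Pow(Add(Function('u')(213), h), -1)), -719131), 500521) = Add(Add(Mul(Add(-1365202, Mul(712, 196)), Pow(Add(198, 292588), -1)), -719131), 500521) = Add(Add(Mul(Add(-1365202, 139552), Pow(292786, -1)), -719131), 500521) = Add(Add(Mul(-1225650, Rational(1, 292786)), -719131), 500521) = Add(Add(Rational(-612825, 146393), -719131), 500521) = Add(Rational(-105276357308, 146393), 500521) = Rational(-32003586555, 146393)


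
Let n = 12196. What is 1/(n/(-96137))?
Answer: -96137/12196 ≈ -7.8827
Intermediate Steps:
1/(n/(-96137)) = 1/(12196/(-96137)) = 1/(12196*(-1/96137)) = 1/(-12196/96137) = -96137/12196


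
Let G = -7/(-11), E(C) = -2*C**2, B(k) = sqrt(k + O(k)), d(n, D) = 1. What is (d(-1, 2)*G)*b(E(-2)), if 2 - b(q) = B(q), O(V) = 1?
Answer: 14/11 - 7*I*sqrt(7)/11 ≈ 1.2727 - 1.6837*I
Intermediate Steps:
B(k) = sqrt(1 + k) (B(k) = sqrt(k + 1) = sqrt(1 + k))
b(q) = 2 - sqrt(1 + q)
G = 7/11 (G = -7*(-1/11) = 7/11 ≈ 0.63636)
(d(-1, 2)*G)*b(E(-2)) = (1*(7/11))*(2 - sqrt(1 - 2*(-2)**2)) = 7*(2 - sqrt(1 - 2*4))/11 = 7*(2 - sqrt(1 - 8))/11 = 7*(2 - sqrt(-7))/11 = 7*(2 - I*sqrt(7))/11 = 14/11 - 7*I*sqrt(7)/11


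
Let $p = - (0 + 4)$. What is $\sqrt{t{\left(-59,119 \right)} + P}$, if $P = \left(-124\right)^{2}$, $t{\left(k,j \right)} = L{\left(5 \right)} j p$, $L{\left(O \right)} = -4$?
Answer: $24 \sqrt{30} \approx 131.45$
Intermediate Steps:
$p = -4$ ($p = \left(-1\right) 4 = -4$)
$t{\left(k,j \right)} = 16 j$ ($t{\left(k,j \right)} = - 4 j \left(-4\right) = 16 j$)
$P = 15376$
$\sqrt{t{\left(-59,119 \right)} + P} = \sqrt{16 \cdot 119 + 15376} = \sqrt{1904 + 15376} = \sqrt{17280} = 24 \sqrt{30}$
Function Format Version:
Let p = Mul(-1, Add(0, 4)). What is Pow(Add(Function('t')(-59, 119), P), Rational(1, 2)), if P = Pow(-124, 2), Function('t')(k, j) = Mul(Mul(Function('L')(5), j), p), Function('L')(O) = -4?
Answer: Mul(24, Pow(30, Rational(1, 2))) ≈ 131.45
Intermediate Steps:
p = -4 (p = Mul(-1, 4) = -4)
Function('t')(k, j) = Mul(16, j) (Function('t')(k, j) = Mul(Mul(-4, j), -4) = Mul(16, j))
P = 15376
Pow(Add(Function('t')(-59, 119), P), Rational(1, 2)) = Pow(Add(Mul(16, 119), 15376), Rational(1, 2)) = Pow(Add(1904, 15376), Rational(1, 2)) = Pow(17280, Rational(1, 2)) = Mul(24, Pow(30, Rational(1, 2)))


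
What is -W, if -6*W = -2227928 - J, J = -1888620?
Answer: -169654/3 ≈ -56551.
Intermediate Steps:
W = 169654/3 (W = -(-2227928 - 1*(-1888620))/6 = -(-2227928 + 1888620)/6 = -⅙*(-339308) = 169654/3 ≈ 56551.)
-W = -1*169654/3 = -169654/3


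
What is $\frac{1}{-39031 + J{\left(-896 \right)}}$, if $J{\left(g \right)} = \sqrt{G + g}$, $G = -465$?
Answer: $- \frac{39031}{1523420322} - \frac{i \sqrt{1361}}{1523420322} \approx -2.5621 \cdot 10^{-5} - 2.4216 \cdot 10^{-8} i$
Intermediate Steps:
$J{\left(g \right)} = \sqrt{-465 + g}$
$\frac{1}{-39031 + J{\left(-896 \right)}} = \frac{1}{-39031 + \sqrt{-465 - 896}} = \frac{1}{-39031 + \sqrt{-1361}} = \frac{1}{-39031 + i \sqrt{1361}}$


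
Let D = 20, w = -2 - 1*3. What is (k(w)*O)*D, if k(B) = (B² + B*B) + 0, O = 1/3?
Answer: 1000/3 ≈ 333.33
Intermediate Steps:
O = ⅓ ≈ 0.33333
w = -5 (w = -2 - 3 = -5)
k(B) = 2*B² (k(B) = (B² + B²) + 0 = 2*B² + 0 = 2*B²)
(k(w)*O)*D = ((2*(-5)²)*(⅓))*20 = ((2*25)*(⅓))*20 = (50*(⅓))*20 = (50/3)*20 = 1000/3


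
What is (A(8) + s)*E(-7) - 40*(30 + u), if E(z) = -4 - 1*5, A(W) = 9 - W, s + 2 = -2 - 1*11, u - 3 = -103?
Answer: 2926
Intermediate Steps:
u = -100 (u = 3 - 103 = -100)
s = -15 (s = -2 + (-2 - 1*11) = -2 + (-2 - 11) = -2 - 13 = -15)
E(z) = -9 (E(z) = -4 - 5 = -9)
(A(8) + s)*E(-7) - 40*(30 + u) = ((9 - 1*8) - 15)*(-9) - 40*(30 - 100) = ((9 - 8) - 15)*(-9) - 40*(-70) = (1 - 15)*(-9) - 1*(-2800) = -14*(-9) + 2800 = 126 + 2800 = 2926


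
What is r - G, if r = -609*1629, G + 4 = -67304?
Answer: -924753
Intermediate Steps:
G = -67308 (G = -4 - 67304 = -67308)
r = -992061
r - G = -992061 - 1*(-67308) = -992061 + 67308 = -924753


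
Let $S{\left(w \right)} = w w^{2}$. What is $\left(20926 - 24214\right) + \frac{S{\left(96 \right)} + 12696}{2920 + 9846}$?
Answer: $- \frac{20538588}{6383} \approx -3217.7$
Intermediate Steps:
$S{\left(w \right)} = w^{3}$
$\left(20926 - 24214\right) + \frac{S{\left(96 \right)} + 12696}{2920 + 9846} = \left(20926 - 24214\right) + \frac{96^{3} + 12696}{2920 + 9846} = -3288 + \frac{884736 + 12696}{12766} = -3288 + 897432 \cdot \frac{1}{12766} = -3288 + \frac{448716}{6383} = - \frac{20538588}{6383}$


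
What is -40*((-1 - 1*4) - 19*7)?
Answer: 5520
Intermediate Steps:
-40*((-1 - 1*4) - 19*7) = -40*((-1 - 4) - 133) = -40*(-5 - 133) = -40*(-138) = 5520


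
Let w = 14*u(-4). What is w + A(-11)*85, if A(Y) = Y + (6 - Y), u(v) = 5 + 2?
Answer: 608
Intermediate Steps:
u(v) = 7
w = 98 (w = 14*7 = 98)
A(Y) = 6
w + A(-11)*85 = 98 + 6*85 = 98 + 510 = 608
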